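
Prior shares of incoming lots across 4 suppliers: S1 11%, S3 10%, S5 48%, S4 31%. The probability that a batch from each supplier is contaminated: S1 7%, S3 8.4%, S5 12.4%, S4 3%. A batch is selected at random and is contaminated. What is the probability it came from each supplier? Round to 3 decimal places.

Unnormalized posteriors (prior × likelihood):
  S1: 0.11 × 0.07 = 0.0077
  S3: 0.1 × 0.084 = 0.0084
  S5: 0.48 × 0.124 = 0.05952
  S4: 0.31 × 0.03 = 0.0093
Sum = 0.08492.
P(S1 | contaminated) = 0.0077/0.08492 ≈ 0.091
P(S3 | contaminated) = 0.0084/0.08492 ≈ 0.099
P(S5 | contaminated) = 0.05952/0.08492 ≈ 0.701
P(S4 | contaminated) = 0.0093/0.08492 ≈ 0.110
(Check: 0.091+0.099+0.701+0.110 = 1.001.)

S1 0.091, S3 0.099, S5 0.701, S4 0.110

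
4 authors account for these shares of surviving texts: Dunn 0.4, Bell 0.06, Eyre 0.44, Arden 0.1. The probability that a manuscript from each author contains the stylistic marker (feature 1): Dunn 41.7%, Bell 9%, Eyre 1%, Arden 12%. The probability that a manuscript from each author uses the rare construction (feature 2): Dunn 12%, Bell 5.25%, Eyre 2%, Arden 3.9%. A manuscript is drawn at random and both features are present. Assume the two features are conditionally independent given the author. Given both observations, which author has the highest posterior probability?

Dunn

Prior × likelihood for each hypothesis:
  Dunn: 0.4 × 0.417 × 0.12 = 0.020016
  Bell: 0.06 × 0.09 × 0.0525 = 0.0002835
  Eyre: 0.44 × 0.01 × 0.02 = 0.000088
  Arden: 0.1 × 0.12 × 0.039 = 0.000468
Normalizing constant = 0.0208555.
Largest term belongs to Dunn, so Dunn is most probable.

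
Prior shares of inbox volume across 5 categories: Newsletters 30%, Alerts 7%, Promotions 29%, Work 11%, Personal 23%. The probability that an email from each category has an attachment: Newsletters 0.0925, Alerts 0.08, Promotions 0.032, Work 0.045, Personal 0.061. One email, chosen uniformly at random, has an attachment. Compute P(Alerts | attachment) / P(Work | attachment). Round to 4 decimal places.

Prior × likelihood for each hypothesis:
  Newsletters: 0.3 × 0.0925 = 0.02775
  Alerts: 0.07 × 0.08 = 0.0056
  Promotions: 0.29 × 0.032 = 0.00928
  Work: 0.11 × 0.045 = 0.00495
  Personal: 0.23 × 0.061 = 0.01403
Sum = 0.06161.
The ratio is 0.0056 / 0.00495 (the normalizer cancels) = 1.1313.

1.1313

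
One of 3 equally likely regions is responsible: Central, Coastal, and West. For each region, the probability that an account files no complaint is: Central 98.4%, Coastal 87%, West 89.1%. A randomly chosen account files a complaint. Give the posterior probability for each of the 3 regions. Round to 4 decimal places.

Taking complements, P(complaint | each) = Central 0.016, Coastal 0.13, West 0.109.
With a uniform prior (1/3 each), posterior ∝ likelihood:
  Central: 0.016
  Coastal: 0.13
  West: 0.109
Sum = 0.255.
P(Central | complaint) = 0.016/0.255 ≈ 0.0627
P(Coastal | complaint) = 0.13/0.255 ≈ 0.5098
P(West | complaint) = 0.109/0.255 ≈ 0.4275
(Check: 0.0627+0.5098+0.4275 = 1.0000.)

Central 0.0627, Coastal 0.5098, West 0.4275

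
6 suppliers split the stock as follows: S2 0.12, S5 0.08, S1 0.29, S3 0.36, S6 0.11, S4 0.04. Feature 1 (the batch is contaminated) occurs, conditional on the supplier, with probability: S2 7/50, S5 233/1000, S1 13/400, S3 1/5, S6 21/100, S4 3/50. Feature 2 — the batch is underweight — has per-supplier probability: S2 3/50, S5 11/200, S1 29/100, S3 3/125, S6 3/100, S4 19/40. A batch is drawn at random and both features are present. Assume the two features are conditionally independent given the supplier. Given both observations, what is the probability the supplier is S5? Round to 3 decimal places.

0.123

By Bayes' rule, posterior ∝ prior × likelihood:
  S2: 0.12 × 0.14 × 0.06 = 0.001008
  S5: 0.08 × 0.233 × 0.055 = 0.0010252
  S1: 0.29 × 0.0325 × 0.29 = 0.00273325
  S3: 0.36 × 0.2 × 0.024 = 0.001728
  S6: 0.11 × 0.21 × 0.03 = 0.000693
  S4: 0.04 × 0.06 × 0.475 = 0.00114
Normalizing constant = 0.00832745.
P(S5 | evidence) = 0.0010252 / 0.00832745 ≈ 0.123.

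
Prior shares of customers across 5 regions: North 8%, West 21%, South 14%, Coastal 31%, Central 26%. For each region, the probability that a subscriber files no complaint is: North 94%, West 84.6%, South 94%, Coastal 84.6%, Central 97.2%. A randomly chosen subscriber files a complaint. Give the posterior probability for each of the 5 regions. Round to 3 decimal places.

Taking complements, P(complaint | each) = North 0.06, West 0.154, South 0.06, Coastal 0.154, Central 0.028.
Compute prior × likelihood for every hypothesis:
  North: 0.08 × 0.06 = 0.0048
  West: 0.21 × 0.154 = 0.03234
  South: 0.14 × 0.06 = 0.0084
  Coastal: 0.31 × 0.154 = 0.04774
  Central: 0.26 × 0.028 = 0.00728
Sum = 0.10056.
P(North | complaint) = 0.0048/0.10056 ≈ 0.048
P(West | complaint) = 0.03234/0.10056 ≈ 0.322
P(South | complaint) = 0.0084/0.10056 ≈ 0.084
P(Coastal | complaint) = 0.04774/0.10056 ≈ 0.475
P(Central | complaint) = 0.00728/0.10056 ≈ 0.072

North 0.048, West 0.322, South 0.084, Coastal 0.475, Central 0.072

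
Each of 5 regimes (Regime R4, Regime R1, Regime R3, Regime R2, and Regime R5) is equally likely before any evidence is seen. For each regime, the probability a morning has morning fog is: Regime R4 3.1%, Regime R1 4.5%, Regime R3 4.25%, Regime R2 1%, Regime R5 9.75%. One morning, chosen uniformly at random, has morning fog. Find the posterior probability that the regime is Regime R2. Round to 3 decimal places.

0.044

With a uniform prior (1/5 each), posterior ∝ likelihood:
  Regime R4: 0.031
  Regime R1: 0.045
  Regime R3: 0.0425
  Regime R2: 0.01
  Regime R5: 0.0975
Normalizing constant = 0.226.
P(Regime R2 | evidence) = 0.01 / 0.226 ≈ 0.044.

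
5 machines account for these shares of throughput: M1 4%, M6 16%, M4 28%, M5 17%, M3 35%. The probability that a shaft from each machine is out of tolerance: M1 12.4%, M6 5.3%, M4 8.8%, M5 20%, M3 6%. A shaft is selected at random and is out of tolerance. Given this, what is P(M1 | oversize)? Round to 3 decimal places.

0.053

By Bayes' rule, posterior ∝ prior × likelihood:
  M1: 0.04 × 0.124 = 0.00496
  M6: 0.16 × 0.053 = 0.00848
  M4: 0.28 × 0.088 = 0.02464
  M5: 0.17 × 0.2 = 0.034
  M3: 0.35 × 0.06 = 0.021
Sum = 0.09308.
P(M1 | evidence) = 0.00496 / 0.09308 ≈ 0.053.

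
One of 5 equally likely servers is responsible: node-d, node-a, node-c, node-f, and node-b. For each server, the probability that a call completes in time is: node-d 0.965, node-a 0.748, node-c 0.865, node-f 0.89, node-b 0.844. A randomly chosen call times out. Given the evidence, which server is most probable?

node-a

Taking complements, P(timeout | each) = node-d 0.035, node-a 0.252, node-c 0.135, node-f 0.11, node-b 0.156.
Since the prior is uniform, the posterior is proportional to the likelihood:
  node-d: 0.035
  node-a: 0.252
  node-c: 0.135
  node-f: 0.11
  node-b: 0.156
Sum = 0.688.
Largest term belongs to node-a, so node-a is most probable.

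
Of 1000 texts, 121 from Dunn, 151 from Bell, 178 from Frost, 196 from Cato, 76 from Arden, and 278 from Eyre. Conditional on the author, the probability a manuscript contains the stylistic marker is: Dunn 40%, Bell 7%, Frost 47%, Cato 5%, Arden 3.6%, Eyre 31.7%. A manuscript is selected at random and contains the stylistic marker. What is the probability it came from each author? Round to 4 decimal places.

Dunn 0.1989, Bell 0.0434, Frost 0.3439, Cato 0.0403, Arden 0.0112, Eyre 0.3622

Prior × likelihood for each hypothesis:
  Dunn: 0.121 × 0.4 = 0.0484
  Bell: 0.151 × 0.07 = 0.01057
  Frost: 0.178 × 0.47 = 0.08366
  Cato: 0.196 × 0.05 = 0.0098
  Arden: 0.076 × 0.036 = 0.002736
  Eyre: 0.278 × 0.317 = 0.088126
Sum = 0.243292.
P(Dunn | marker) = 0.0484/0.243292 ≈ 0.1989
P(Bell | marker) = 0.01057/0.243292 ≈ 0.0434
P(Frost | marker) = 0.08366/0.243292 ≈ 0.3439
P(Cato | marker) = 0.0098/0.243292 ≈ 0.0403
P(Arden | marker) = 0.002736/0.243292 ≈ 0.0112
P(Eyre | marker) = 0.088126/0.243292 ≈ 0.3622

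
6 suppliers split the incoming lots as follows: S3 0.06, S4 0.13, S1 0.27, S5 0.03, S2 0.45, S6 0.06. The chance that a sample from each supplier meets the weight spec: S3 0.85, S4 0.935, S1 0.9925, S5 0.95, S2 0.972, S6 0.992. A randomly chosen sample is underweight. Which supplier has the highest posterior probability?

Taking complements, P(underweight | each) = S3 0.15, S4 0.065, S1 0.0075, S5 0.05, S2 0.028, S6 0.008.
Unnormalized posteriors (prior × likelihood):
  S3: 0.06 × 0.15 = 0.009
  S4: 0.13 × 0.065 = 0.00845
  S1: 0.27 × 0.0075 = 0.002025
  S5: 0.03 × 0.05 = 0.0015
  S2: 0.45 × 0.028 = 0.0126
  S6: 0.06 × 0.008 = 0.00048
Sum = 0.034055.
Largest term belongs to S2, so S2 is most probable.

S2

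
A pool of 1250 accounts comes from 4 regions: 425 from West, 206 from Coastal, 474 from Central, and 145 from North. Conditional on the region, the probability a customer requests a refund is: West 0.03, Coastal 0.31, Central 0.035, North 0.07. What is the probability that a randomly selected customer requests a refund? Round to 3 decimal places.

Prior × likelihood for each hypothesis:
  West: 0.34 × 0.03 = 0.0102
  Coastal: 0.1648 × 0.31 = 0.051088
  Central: 0.3792 × 0.035 = 0.013272
  North: 0.116 × 0.07 = 0.00812
P(refund) = 0.0102 + 0.051088 + 0.013272 + 0.00812 = 0.08268 → 0.083.

0.083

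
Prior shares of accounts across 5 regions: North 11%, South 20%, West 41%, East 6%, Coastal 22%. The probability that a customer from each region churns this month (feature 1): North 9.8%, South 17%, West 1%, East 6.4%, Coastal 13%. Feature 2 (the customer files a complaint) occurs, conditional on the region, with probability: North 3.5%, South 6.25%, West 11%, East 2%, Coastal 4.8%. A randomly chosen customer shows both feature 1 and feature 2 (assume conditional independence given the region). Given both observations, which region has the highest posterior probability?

By Bayes' rule, posterior ∝ prior × likelihood:
  North: 0.11 × 0.098 × 0.035 = 0.0003773
  South: 0.2 × 0.17 × 0.0625 = 0.002125
  West: 0.41 × 0.01 × 0.11 = 0.000451
  East: 0.06 × 0.064 × 0.02 = 0.0000768
  Coastal: 0.22 × 0.13 × 0.048 = 0.0013728
Sum = 0.0044029.
Largest term belongs to South, so South is most probable.

South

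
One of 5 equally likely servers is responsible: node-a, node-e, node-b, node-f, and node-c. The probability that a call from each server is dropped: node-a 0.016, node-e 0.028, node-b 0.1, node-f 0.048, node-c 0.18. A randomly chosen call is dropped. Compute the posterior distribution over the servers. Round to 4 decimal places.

Since the prior is uniform, the posterior is proportional to the likelihood:
  node-a: 0.016
  node-e: 0.028
  node-b: 0.1
  node-f: 0.048
  node-c: 0.18
Sum = 0.372.
P(node-a | dropped) = 0.016/0.372 ≈ 0.0430
P(node-e | dropped) = 0.028/0.372 ≈ 0.0753
P(node-b | dropped) = 0.1/0.372 ≈ 0.2688
P(node-f | dropped) = 0.048/0.372 ≈ 0.1290
P(node-c | dropped) = 0.18/0.372 ≈ 0.4839
(Check: 0.0430+0.0753+0.2688+0.1290+0.4839 = 1.0000.)

node-a 0.0430, node-e 0.0753, node-b 0.2688, node-f 0.1290, node-c 0.4839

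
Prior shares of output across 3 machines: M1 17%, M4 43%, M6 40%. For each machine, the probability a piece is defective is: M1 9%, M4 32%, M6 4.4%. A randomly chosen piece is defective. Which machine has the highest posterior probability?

Prior × likelihood for each hypothesis:
  M1: 0.17 × 0.09 = 0.0153
  M4: 0.43 × 0.32 = 0.1376
  M6: 0.4 × 0.044 = 0.0176
Normalizing constant = 0.1705.
Largest term belongs to M4, so M4 is most probable.

M4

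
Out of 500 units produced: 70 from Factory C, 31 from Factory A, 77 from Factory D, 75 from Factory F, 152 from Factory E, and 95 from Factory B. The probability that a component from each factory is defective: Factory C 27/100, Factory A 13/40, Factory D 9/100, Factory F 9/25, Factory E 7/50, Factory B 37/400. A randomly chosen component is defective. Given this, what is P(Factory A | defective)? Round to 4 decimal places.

Unnormalized posteriors (prior × likelihood):
  Factory C: 0.14 × 0.27 = 0.0378
  Factory A: 0.062 × 0.325 = 0.02015
  Factory D: 0.154 × 0.09 = 0.01386
  Factory F: 0.15 × 0.36 = 0.054
  Factory E: 0.304 × 0.14 = 0.04256
  Factory B: 0.19 × 0.0925 = 0.017575
Total = 0.185945.
P(Factory A | evidence) = 0.02015 / 0.185945 ≈ 0.1084.

0.1084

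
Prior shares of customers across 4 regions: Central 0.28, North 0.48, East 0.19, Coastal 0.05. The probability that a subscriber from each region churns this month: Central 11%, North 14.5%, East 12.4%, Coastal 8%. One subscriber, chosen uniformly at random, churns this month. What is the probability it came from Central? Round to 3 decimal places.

0.241

By Bayes' rule, posterior ∝ prior × likelihood:
  Central: 0.28 × 0.11 = 0.0308
  North: 0.48 × 0.145 = 0.0696
  East: 0.19 × 0.124 = 0.02356
  Coastal: 0.05 × 0.08 = 0.004
Normalizing constant = 0.12796.
P(Central | evidence) = 0.0308 / 0.12796 ≈ 0.241.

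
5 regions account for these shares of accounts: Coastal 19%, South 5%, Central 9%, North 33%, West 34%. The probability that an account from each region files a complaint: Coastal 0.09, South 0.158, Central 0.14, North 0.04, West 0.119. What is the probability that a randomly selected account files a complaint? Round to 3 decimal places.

0.091

Prior × likelihood for each hypothesis:
  Coastal: 0.19 × 0.09 = 0.0171
  South: 0.05 × 0.158 = 0.0079
  Central: 0.09 × 0.14 = 0.0126
  North: 0.33 × 0.04 = 0.0132
  West: 0.34 × 0.119 = 0.04046
P(complaint) = 0.0171 + 0.0079 + 0.0126 + 0.0132 + 0.04046 = 0.09126 → 0.091.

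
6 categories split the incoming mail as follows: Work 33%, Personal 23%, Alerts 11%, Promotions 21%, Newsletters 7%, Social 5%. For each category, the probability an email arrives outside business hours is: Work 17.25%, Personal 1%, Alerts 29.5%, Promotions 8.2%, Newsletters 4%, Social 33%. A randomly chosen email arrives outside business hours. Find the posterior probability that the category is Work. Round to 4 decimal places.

By Bayes' rule, posterior ∝ prior × likelihood:
  Work: 0.33 × 0.1725 = 0.056925
  Personal: 0.23 × 0.01 = 0.0023
  Alerts: 0.11 × 0.295 = 0.03245
  Promotions: 0.21 × 0.082 = 0.01722
  Newsletters: 0.07 × 0.04 = 0.0028
  Social: 0.05 × 0.33 = 0.0165
Sum = 0.128195.
P(Work | evidence) = 0.056925 / 0.128195 ≈ 0.4441.

0.4441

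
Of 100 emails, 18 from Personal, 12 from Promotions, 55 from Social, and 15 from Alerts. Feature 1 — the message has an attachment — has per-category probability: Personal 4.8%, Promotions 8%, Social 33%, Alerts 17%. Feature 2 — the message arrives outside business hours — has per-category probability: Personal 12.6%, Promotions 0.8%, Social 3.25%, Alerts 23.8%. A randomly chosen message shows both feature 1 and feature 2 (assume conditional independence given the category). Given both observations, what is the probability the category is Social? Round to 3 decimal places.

0.449

Prior × likelihood for each hypothesis:
  Personal: 0.18 × 0.048 × 0.126 = 0.00108864
  Promotions: 0.12 × 0.08 × 0.008 = 0.0000768
  Social: 0.55 × 0.33 × 0.0325 = 0.00589875
  Alerts: 0.15 × 0.17 × 0.238 = 0.006069
Normalizing constant = 0.01313319.
P(Social | evidence) = 0.00589875 / 0.01313319 ≈ 0.449.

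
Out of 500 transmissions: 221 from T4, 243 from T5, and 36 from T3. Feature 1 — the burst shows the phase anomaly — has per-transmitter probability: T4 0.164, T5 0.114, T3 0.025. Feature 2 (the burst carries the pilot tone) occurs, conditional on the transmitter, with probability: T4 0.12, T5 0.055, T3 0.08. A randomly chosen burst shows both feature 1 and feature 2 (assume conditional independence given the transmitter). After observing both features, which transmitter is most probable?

Prior × likelihood for each hypothesis:
  T4: 0.442 × 0.164 × 0.12 = 0.00869856
  T5: 0.486 × 0.114 × 0.055 = 0.00304722
  T3: 0.072 × 0.025 × 0.08 = 0.000144
Sum = 0.01188978.
Largest term belongs to T4, so T4 is most probable.

T4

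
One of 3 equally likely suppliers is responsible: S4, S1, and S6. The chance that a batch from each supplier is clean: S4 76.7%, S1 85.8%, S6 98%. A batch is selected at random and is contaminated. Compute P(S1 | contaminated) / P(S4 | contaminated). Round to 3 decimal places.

0.609

Taking complements, P(contaminated | each) = S4 0.233, S1 0.142, S6 0.02.
With a uniform prior (1/3 each), posterior ∝ likelihood:
  S4: 0.233
  S1: 0.142
  S6: 0.02
Sum = 0.395.
The ratio is 0.142 / 0.233 (the normalizer cancels) = 0.609.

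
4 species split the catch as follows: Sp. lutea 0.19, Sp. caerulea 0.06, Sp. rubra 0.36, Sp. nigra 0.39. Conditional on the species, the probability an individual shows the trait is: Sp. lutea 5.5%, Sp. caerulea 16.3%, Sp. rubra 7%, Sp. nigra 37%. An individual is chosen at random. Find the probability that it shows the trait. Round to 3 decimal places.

By Bayes' rule, posterior ∝ prior × likelihood:
  Sp. lutea: 0.19 × 0.055 = 0.01045
  Sp. caerulea: 0.06 × 0.163 = 0.00978
  Sp. rubra: 0.36 × 0.07 = 0.0252
  Sp. nigra: 0.39 × 0.37 = 0.1443
P(trait) = 0.01045 + 0.00978 + 0.0252 + 0.1443 = 0.18973 → 0.190.

0.190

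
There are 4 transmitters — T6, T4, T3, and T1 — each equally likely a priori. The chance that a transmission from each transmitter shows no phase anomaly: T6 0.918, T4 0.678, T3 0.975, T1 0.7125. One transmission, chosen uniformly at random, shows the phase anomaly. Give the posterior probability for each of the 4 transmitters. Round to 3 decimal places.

Taking complements, P(anomaly | each) = T6 0.082, T4 0.322, T3 0.025, T1 0.2875.
With a uniform prior (1/4 each), posterior ∝ likelihood:
  T6: 0.082
  T4: 0.322
  T3: 0.025
  T1: 0.2875
Total = 0.7165.
P(T6 | anomaly) = 0.082/0.7165 ≈ 0.114
P(T4 | anomaly) = 0.322/0.7165 ≈ 0.449
P(T3 | anomaly) = 0.025/0.7165 ≈ 0.035
P(T1 | anomaly) = 0.2875/0.7165 ≈ 0.401

T6 0.114, T4 0.449, T3 0.035, T1 0.401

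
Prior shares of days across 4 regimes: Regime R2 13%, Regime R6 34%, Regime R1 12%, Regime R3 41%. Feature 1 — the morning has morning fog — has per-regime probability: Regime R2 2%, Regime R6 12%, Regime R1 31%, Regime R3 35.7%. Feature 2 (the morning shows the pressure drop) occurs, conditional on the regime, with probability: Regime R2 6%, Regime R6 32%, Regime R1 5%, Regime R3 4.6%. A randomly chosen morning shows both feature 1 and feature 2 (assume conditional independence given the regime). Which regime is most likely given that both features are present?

Unnormalized posteriors (prior × likelihood):
  Regime R2: 0.13 × 0.02 × 0.06 = 0.000156
  Regime R6: 0.34 × 0.12 × 0.32 = 0.013056
  Regime R1: 0.12 × 0.31 × 0.05 = 0.00186
  Regime R3: 0.41 × 0.357 × 0.046 = 0.00673302
Normalizing constant = 0.02180502.
Largest term belongs to Regime R6, so Regime R6 is most probable.

Regime R6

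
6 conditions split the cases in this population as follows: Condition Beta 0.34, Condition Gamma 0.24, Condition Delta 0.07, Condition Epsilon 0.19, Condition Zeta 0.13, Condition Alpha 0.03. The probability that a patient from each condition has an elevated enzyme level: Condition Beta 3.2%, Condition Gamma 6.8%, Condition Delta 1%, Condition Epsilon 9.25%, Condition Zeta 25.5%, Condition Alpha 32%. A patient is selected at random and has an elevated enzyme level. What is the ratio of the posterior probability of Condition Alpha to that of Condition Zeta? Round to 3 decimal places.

0.290

Compute prior × likelihood for every hypothesis:
  Condition Beta: 0.34 × 0.032 = 0.01088
  Condition Gamma: 0.24 × 0.068 = 0.01632
  Condition Delta: 0.07 × 0.01 = 0.0007
  Condition Epsilon: 0.19 × 0.0925 = 0.017575
  Condition Zeta: 0.13 × 0.255 = 0.03315
  Condition Alpha: 0.03 × 0.32 = 0.0096
Total = 0.088225.
The ratio is 0.0096 / 0.03315 (the normalizer cancels) = 0.290.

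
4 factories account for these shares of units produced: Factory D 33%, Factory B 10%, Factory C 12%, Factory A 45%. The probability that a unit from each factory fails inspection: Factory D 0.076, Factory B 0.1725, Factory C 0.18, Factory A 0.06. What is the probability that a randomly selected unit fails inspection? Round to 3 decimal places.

By Bayes' rule, posterior ∝ prior × likelihood:
  Factory D: 0.33 × 0.076 = 0.02508
  Factory B: 0.1 × 0.1725 = 0.01725
  Factory C: 0.12 × 0.18 = 0.0216
  Factory A: 0.45 × 0.06 = 0.027
P(nonconforming) = 0.02508 + 0.01725 + 0.0216 + 0.027 = 0.09093 → 0.091.

0.091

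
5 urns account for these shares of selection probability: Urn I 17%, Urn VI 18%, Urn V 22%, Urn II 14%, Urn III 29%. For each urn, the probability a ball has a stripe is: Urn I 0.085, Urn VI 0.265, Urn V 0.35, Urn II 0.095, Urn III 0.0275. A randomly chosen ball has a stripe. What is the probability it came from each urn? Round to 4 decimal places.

By Bayes' rule, posterior ∝ prior × likelihood:
  Urn I: 0.17 × 0.085 = 0.01445
  Urn VI: 0.18 × 0.265 = 0.0477
  Urn V: 0.22 × 0.35 = 0.077
  Urn II: 0.14 × 0.095 = 0.0133
  Urn III: 0.29 × 0.0275 = 0.007975
Normalizing constant = 0.160425.
P(Urn I | striped) = 0.01445/0.160425 ≈ 0.0901
P(Urn VI | striped) = 0.0477/0.160425 ≈ 0.2973
P(Urn V | striped) = 0.077/0.160425 ≈ 0.4800
P(Urn II | striped) = 0.0133/0.160425 ≈ 0.0829
P(Urn III | striped) = 0.007975/0.160425 ≈ 0.0497

Urn I 0.0901, Urn VI 0.2973, Urn V 0.4800, Urn II 0.0829, Urn III 0.0497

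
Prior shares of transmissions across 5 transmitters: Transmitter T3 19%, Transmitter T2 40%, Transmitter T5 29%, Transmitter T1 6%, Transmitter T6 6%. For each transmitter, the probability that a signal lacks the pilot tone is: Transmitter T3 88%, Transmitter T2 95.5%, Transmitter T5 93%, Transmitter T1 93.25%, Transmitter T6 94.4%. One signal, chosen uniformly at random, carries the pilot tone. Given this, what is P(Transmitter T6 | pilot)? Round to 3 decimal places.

0.049

Taking complements, P(pilot | each) = Transmitter T3 0.12, Transmitter T2 0.045, Transmitter T5 0.07, Transmitter T1 0.0675, Transmitter T6 0.056.
Prior × likelihood for each hypothesis:
  Transmitter T3: 0.19 × 0.12 = 0.0228
  Transmitter T2: 0.4 × 0.045 = 0.018
  Transmitter T5: 0.29 × 0.07 = 0.0203
  Transmitter T1: 0.06 × 0.0675 = 0.00405
  Transmitter T6: 0.06 × 0.056 = 0.00336
Sum = 0.06851.
P(Transmitter T6 | evidence) = 0.00336 / 0.06851 ≈ 0.049.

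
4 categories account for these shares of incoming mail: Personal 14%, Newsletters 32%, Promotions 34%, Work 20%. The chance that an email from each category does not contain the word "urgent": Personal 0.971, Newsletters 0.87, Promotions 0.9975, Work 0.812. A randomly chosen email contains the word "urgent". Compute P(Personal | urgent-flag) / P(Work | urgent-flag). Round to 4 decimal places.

Taking complements, P(urgent-flag | each) = Personal 0.029, Newsletters 0.13, Promotions 0.0025, Work 0.188.
Prior × likelihood for each hypothesis:
  Personal: 0.14 × 0.029 = 0.00406
  Newsletters: 0.32 × 0.13 = 0.0416
  Promotions: 0.34 × 0.0025 = 0.00085
  Work: 0.2 × 0.188 = 0.0376
Sum = 0.08411.
The ratio is 0.00406 / 0.0376 (the normalizer cancels) = 0.1080.

0.1080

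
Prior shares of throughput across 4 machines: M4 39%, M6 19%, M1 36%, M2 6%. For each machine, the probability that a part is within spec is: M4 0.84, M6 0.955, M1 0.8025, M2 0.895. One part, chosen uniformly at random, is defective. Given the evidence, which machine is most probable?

M1

Taking complements, P(defective | each) = M4 0.16, M6 0.045, M1 0.1975, M2 0.105.
Compute prior × likelihood for every hypothesis:
  M4: 0.39 × 0.16 = 0.0624
  M6: 0.19 × 0.045 = 0.00855
  M1: 0.36 × 0.1975 = 0.0711
  M2: 0.06 × 0.105 = 0.0063
Sum = 0.14835.
Largest term belongs to M1, so M1 is most probable.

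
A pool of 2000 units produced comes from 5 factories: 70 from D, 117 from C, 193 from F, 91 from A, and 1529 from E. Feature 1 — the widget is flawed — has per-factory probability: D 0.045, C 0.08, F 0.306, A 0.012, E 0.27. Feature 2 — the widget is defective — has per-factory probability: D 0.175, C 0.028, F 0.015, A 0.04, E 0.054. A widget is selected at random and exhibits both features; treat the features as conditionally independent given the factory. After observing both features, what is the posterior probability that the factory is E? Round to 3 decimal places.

0.927

Prior × likelihood for each hypothesis:
  D: 0.035 × 0.045 × 0.175 = 0.000275625
  C: 0.0585 × 0.08 × 0.028 = 0.00013104
  F: 0.0965 × 0.306 × 0.015 = 0.000442935
  A: 0.0455 × 0.012 × 0.04 = 0.00002184
  E: 0.7645 × 0.27 × 0.054 = 0.01114641
Sum = 0.01201785.
P(E | evidence) = 0.01114641 / 0.01201785 ≈ 0.927.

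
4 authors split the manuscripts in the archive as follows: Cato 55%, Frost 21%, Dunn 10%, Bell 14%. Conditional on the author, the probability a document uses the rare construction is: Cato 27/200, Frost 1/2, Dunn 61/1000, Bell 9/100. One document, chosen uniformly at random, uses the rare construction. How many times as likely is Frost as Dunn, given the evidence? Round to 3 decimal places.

17.213

Unnormalized posteriors (prior × likelihood):
  Cato: 0.55 × 0.135 = 0.07425
  Frost: 0.21 × 0.5 = 0.105
  Dunn: 0.1 × 0.061 = 0.0061
  Bell: 0.14 × 0.09 = 0.0126
Total = 0.19795.
The ratio is 0.105 / 0.0061 (the normalizer cancels) = 17.213.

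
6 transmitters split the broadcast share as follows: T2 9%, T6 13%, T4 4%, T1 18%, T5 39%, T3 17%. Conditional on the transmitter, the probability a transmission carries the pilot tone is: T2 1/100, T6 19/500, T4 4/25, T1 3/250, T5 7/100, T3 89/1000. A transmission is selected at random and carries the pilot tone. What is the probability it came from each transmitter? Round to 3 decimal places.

T2 0.016, T6 0.087, T4 0.113, T1 0.038, T5 0.480, T3 0.266

By Bayes' rule, posterior ∝ prior × likelihood:
  T2: 0.09 × 0.01 = 0.0009
  T6: 0.13 × 0.038 = 0.00494
  T4: 0.04 × 0.16 = 0.0064
  T1: 0.18 × 0.012 = 0.00216
  T5: 0.39 × 0.07 = 0.0273
  T3: 0.17 × 0.089 = 0.01513
Normalizing constant = 0.05683.
P(T2 | pilot) = 0.0009/0.05683 ≈ 0.016
P(T6 | pilot) = 0.00494/0.05683 ≈ 0.087
P(T4 | pilot) = 0.0064/0.05683 ≈ 0.113
P(T1 | pilot) = 0.00216/0.05683 ≈ 0.038
P(T5 | pilot) = 0.0273/0.05683 ≈ 0.480
P(T3 | pilot) = 0.01513/0.05683 ≈ 0.266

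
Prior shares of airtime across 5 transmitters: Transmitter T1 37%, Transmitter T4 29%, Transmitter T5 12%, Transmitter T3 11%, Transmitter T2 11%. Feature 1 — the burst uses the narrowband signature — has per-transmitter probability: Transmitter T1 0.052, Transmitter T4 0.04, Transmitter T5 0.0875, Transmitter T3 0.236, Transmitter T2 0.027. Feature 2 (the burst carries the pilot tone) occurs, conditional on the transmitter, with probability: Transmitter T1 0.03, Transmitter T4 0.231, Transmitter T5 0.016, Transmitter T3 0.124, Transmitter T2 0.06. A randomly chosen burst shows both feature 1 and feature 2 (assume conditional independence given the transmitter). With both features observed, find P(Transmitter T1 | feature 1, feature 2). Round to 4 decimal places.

0.0846

Prior × likelihood for each hypothesis:
  Transmitter T1: 0.37 × 0.052 × 0.03 = 0.0005772
  Transmitter T4: 0.29 × 0.04 × 0.231 = 0.0026796
  Transmitter T5: 0.12 × 0.0875 × 0.016 = 0.000168
  Transmitter T3: 0.11 × 0.236 × 0.124 = 0.00321904
  Transmitter T2: 0.11 × 0.027 × 0.06 = 0.0001782
Total = 0.00682204.
P(Transmitter T1 | evidence) = 0.0005772 / 0.00682204 ≈ 0.0846.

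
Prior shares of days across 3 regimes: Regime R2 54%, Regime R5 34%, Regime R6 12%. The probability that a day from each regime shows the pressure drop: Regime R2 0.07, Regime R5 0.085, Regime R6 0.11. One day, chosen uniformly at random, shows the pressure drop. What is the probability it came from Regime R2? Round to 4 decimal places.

0.4731

By Bayes' rule, posterior ∝ prior × likelihood:
  Regime R2: 0.54 × 0.07 = 0.0378
  Regime R5: 0.34 × 0.085 = 0.0289
  Regime R6: 0.12 × 0.11 = 0.0132
Sum = 0.0799.
P(Regime R2 | evidence) = 0.0378 / 0.0799 ≈ 0.4731.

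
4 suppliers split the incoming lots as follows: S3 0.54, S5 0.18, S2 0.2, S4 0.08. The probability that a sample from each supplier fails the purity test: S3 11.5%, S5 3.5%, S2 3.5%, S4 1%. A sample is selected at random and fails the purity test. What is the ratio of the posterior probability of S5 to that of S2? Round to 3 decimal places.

By Bayes' rule, posterior ∝ prior × likelihood:
  S3: 0.54 × 0.115 = 0.0621
  S5: 0.18 × 0.035 = 0.0063
  S2: 0.2 × 0.035 = 0.007
  S4: 0.08 × 0.01 = 0.0008
Total = 0.0762.
The ratio is 0.0063 / 0.007 (the normalizer cancels) = 0.900.

0.900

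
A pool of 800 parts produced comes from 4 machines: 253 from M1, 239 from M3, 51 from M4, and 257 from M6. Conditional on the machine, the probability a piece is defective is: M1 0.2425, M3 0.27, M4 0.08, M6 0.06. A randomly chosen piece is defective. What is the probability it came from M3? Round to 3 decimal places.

Prior × likelihood for each hypothesis:
  M1: 0.31625 × 0.2425 = 0.076690625
  M3: 0.29875 × 0.27 = 0.0806625
  M4: 0.06375 × 0.08 = 0.0051
  M6: 0.32125 × 0.06 = 0.019275
Total = 0.181728125.
P(M3 | evidence) = 0.0806625 / 0.181728125 ≈ 0.444.

0.444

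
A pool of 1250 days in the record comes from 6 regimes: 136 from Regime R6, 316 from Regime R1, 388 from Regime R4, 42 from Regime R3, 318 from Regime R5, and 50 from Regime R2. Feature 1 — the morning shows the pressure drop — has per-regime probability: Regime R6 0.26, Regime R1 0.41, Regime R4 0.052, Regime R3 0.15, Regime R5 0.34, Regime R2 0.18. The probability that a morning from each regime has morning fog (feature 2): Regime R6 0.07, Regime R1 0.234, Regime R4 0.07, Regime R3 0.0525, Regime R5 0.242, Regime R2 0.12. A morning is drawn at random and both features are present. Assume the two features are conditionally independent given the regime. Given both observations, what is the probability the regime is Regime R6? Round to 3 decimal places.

Unnormalized posteriors (prior × likelihood):
  Regime R6: 0.1088 × 0.26 × 0.07 = 0.00198016
  Regime R1: 0.2528 × 0.41 × 0.234 = 0.024253632
  Regime R4: 0.3104 × 0.052 × 0.07 = 0.001129856
  Regime R3: 0.0336 × 0.15 × 0.0525 = 0.0002646
  Regime R5: 0.2544 × 0.34 × 0.242 = 0.020932032
  Regime R2: 0.04 × 0.18 × 0.12 = 0.000864
Total = 0.04942428.
P(Regime R6 | evidence) = 0.00198016 / 0.04942428 ≈ 0.040.

0.040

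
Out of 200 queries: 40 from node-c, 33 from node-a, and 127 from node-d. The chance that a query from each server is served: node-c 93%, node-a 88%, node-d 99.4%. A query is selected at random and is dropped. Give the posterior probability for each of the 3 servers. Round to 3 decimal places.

node-c 0.372, node-a 0.526, node-d 0.101

Taking complements, P(dropped | each) = node-c 0.07, node-a 0.12, node-d 0.006.
By Bayes' rule, posterior ∝ prior × likelihood:
  node-c: 0.2 × 0.07 = 0.014
  node-a: 0.165 × 0.12 = 0.0198
  node-d: 0.635 × 0.006 = 0.00381
Total = 0.03761.
P(node-c | dropped) = 0.014/0.03761 ≈ 0.372
P(node-a | dropped) = 0.0198/0.03761 ≈ 0.526
P(node-d | dropped) = 0.00381/0.03761 ≈ 0.101
(Check: 0.372+0.526+0.101 = 0.999.)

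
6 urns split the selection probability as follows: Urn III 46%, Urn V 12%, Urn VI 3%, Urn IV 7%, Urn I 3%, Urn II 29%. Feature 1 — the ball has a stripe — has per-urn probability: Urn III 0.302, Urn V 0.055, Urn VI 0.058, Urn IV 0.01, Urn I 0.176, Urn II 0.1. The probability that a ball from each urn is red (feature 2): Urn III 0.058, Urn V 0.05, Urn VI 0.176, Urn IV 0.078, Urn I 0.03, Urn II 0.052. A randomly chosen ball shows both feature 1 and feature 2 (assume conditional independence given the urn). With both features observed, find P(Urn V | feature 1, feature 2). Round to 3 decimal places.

0.032

Prior × likelihood for each hypothesis:
  Urn III: 0.46 × 0.302 × 0.058 = 0.00805736
  Urn V: 0.12 × 0.055 × 0.05 = 0.00033
  Urn VI: 0.03 × 0.058 × 0.176 = 0.00030624
  Urn IV: 0.07 × 0.01 × 0.078 = 0.0000546
  Urn I: 0.03 × 0.176 × 0.03 = 0.0001584
  Urn II: 0.29 × 0.1 × 0.052 = 0.001508
Normalizing constant = 0.0104146.
P(Urn V | evidence) = 0.00033 / 0.0104146 ≈ 0.032.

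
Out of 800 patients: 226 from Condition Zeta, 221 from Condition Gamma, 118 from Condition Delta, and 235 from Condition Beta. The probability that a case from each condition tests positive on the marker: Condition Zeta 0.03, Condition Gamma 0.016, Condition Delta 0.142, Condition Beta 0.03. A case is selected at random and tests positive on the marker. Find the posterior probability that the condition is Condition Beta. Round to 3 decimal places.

Unnormalized posteriors (prior × likelihood):
  Condition Zeta: 0.2825 × 0.03 = 0.008475
  Condition Gamma: 0.27625 × 0.016 = 0.00442
  Condition Delta: 0.1475 × 0.142 = 0.020945
  Condition Beta: 0.29375 × 0.03 = 0.0088125
Normalizing constant = 0.0426525.
P(Condition Beta | evidence) = 0.0088125 / 0.0426525 ≈ 0.207.

0.207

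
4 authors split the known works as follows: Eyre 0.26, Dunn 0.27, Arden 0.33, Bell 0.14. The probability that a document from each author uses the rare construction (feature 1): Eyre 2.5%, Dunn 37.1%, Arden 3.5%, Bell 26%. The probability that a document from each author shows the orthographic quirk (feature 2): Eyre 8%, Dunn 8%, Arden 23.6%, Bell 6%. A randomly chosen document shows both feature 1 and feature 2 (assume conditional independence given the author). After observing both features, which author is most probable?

Compute prior × likelihood for every hypothesis:
  Eyre: 0.26 × 0.025 × 0.08 = 0.00052
  Dunn: 0.27 × 0.371 × 0.08 = 0.0080136
  Arden: 0.33 × 0.035 × 0.236 = 0.0027258
  Bell: 0.14 × 0.26 × 0.06 = 0.002184
Normalizing constant = 0.0134434.
Largest term belongs to Dunn, so Dunn is most probable.

Dunn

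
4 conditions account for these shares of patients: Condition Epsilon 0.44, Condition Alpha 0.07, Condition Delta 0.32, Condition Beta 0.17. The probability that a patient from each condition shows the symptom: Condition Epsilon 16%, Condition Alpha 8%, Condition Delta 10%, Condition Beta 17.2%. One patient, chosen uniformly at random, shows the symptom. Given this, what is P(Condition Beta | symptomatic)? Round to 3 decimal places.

0.213

Unnormalized posteriors (prior × likelihood):
  Condition Epsilon: 0.44 × 0.16 = 0.0704
  Condition Alpha: 0.07 × 0.08 = 0.0056
  Condition Delta: 0.32 × 0.1 = 0.032
  Condition Beta: 0.17 × 0.172 = 0.02924
Total = 0.13724.
P(Condition Beta | evidence) = 0.02924 / 0.13724 ≈ 0.213.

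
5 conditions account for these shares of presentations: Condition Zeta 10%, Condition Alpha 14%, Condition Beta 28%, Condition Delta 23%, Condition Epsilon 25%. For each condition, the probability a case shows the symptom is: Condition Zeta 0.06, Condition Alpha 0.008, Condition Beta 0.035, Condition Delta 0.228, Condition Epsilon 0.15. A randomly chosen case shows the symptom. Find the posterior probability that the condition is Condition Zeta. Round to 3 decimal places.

0.056

Compute prior × likelihood for every hypothesis:
  Condition Zeta: 0.1 × 0.06 = 0.006
  Condition Alpha: 0.14 × 0.008 = 0.00112
  Condition Beta: 0.28 × 0.035 = 0.0098
  Condition Delta: 0.23 × 0.228 = 0.05244
  Condition Epsilon: 0.25 × 0.15 = 0.0375
Normalizing constant = 0.10686.
P(Condition Zeta | evidence) = 0.006 / 0.10686 ≈ 0.056.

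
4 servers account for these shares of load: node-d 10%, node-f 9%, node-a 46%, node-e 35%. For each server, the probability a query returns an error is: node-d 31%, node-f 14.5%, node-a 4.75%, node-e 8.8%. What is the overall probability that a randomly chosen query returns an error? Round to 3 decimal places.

Unnormalized posteriors (prior × likelihood):
  node-d: 0.1 × 0.31 = 0.031
  node-f: 0.09 × 0.145 = 0.01305
  node-a: 0.46 × 0.0475 = 0.02185
  node-e: 0.35 × 0.088 = 0.0308
P(error) = 0.031 + 0.01305 + 0.02185 + 0.0308 = 0.0967 → 0.097.

0.097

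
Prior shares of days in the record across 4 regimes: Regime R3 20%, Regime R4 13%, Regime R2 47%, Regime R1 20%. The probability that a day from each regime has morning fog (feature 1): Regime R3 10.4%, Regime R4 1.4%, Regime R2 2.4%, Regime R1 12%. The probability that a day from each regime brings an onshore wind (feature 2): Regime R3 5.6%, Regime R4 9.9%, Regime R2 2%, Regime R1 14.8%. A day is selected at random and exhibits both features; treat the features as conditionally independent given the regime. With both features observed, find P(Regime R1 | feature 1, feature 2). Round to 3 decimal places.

Compute prior × likelihood for every hypothesis:
  Regime R3: 0.2 × 0.104 × 0.056 = 0.0011648
  Regime R4: 0.13 × 0.014 × 0.099 = 0.00018018
  Regime R2: 0.47 × 0.024 × 0.02 = 0.0002256
  Regime R1: 0.2 × 0.12 × 0.148 = 0.003552
Sum = 0.00512258.
P(Regime R1 | evidence) = 0.003552 / 0.00512258 ≈ 0.693.

0.693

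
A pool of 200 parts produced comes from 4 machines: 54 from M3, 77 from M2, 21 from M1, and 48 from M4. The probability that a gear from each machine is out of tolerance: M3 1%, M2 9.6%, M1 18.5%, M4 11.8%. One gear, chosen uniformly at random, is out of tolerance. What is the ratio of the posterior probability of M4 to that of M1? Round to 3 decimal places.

By Bayes' rule, posterior ∝ prior × likelihood:
  M3: 0.27 × 0.01 = 0.0027
  M2: 0.385 × 0.096 = 0.03696
  M1: 0.105 × 0.185 = 0.019425
  M4: 0.24 × 0.118 = 0.02832
Sum = 0.087405.
The ratio is 0.02832 / 0.019425 (the normalizer cancels) = 1.458.

1.458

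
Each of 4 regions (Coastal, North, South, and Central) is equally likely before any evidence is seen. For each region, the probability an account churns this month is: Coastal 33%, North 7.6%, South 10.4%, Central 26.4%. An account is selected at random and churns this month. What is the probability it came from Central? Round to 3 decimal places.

Since the prior is uniform, the posterior is proportional to the likelihood:
  Coastal: 0.33
  North: 0.076
  South: 0.104
  Central: 0.264
Sum = 0.774.
P(Central | evidence) = 0.264 / 0.774 ≈ 0.341.

0.341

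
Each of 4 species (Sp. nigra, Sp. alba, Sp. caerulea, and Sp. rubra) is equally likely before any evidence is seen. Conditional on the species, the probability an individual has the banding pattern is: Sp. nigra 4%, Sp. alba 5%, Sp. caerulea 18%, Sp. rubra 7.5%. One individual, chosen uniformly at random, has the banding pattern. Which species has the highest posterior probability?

Since the prior is uniform, the posterior is proportional to the likelihood:
  Sp. nigra: 0.04
  Sp. alba: 0.05
  Sp. caerulea: 0.18
  Sp. rubra: 0.075
Total = 0.345.
Largest term belongs to Sp. caerulea, so Sp. caerulea is most probable.

Sp. caerulea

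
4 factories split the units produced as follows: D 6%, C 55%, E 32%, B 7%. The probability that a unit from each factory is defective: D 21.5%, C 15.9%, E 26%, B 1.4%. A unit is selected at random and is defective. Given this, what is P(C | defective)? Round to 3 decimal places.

By Bayes' rule, posterior ∝ prior × likelihood:
  D: 0.06 × 0.215 = 0.0129
  C: 0.55 × 0.159 = 0.08745
  E: 0.32 × 0.26 = 0.0832
  B: 0.07 × 0.014 = 0.00098
Normalizing constant = 0.18453.
P(C | evidence) = 0.08745 / 0.18453 ≈ 0.474.

0.474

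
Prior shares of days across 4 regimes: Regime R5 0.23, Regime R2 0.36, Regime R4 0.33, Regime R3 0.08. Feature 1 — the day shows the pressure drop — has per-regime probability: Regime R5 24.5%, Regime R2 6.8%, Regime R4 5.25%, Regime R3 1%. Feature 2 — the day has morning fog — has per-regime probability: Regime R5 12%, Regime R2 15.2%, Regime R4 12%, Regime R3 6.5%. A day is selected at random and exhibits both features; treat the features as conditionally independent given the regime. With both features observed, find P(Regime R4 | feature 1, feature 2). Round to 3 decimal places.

0.165

By Bayes' rule, posterior ∝ prior × likelihood:
  Regime R5: 0.23 × 0.245 × 0.12 = 0.006762
  Regime R2: 0.36 × 0.068 × 0.152 = 0.00372096
  Regime R4: 0.33 × 0.0525 × 0.12 = 0.002079
  Regime R3: 0.08 × 0.01 × 0.065 = 0.000052
Normalizing constant = 0.01261396.
P(Regime R4 | evidence) = 0.002079 / 0.01261396 ≈ 0.165.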